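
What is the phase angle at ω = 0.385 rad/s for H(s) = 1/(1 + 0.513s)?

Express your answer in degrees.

Phase = -arctan(ωτ) = -arctan(0.385 × 0.513) = -11.2°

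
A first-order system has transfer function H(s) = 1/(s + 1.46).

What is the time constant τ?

For H(s) = 1/(s + 1/τ), the pole is at -1/τ = -1.46, so τ = 1/1.46 = 0.6849 s.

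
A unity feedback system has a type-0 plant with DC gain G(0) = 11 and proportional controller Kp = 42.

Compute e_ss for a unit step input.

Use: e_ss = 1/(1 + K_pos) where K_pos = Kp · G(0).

K_pos = Kp · G(0) = 42 × 11 = 462. e_ss = 1/(1 + 462) = 0.0022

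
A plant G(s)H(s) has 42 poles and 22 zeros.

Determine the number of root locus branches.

Root locus has n branches where n = number of poles = 42.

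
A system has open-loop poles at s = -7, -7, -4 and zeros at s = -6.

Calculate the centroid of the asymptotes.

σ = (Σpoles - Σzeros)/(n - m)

σ = (Σpoles - Σzeros)/(n - m) = (-18 - (-6))/(3 - 1) = -12/2 = -6.0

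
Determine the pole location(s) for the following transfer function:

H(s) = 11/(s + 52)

Pole is where denominator = 0: s + 52 = 0, so s = -52.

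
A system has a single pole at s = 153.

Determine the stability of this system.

Pole at s = 153 is in the right half-plane. Unstable.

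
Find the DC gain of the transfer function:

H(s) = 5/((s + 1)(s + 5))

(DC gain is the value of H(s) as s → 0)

DC gain = H(0) = 5/(1 × 5) = 5/5 = 1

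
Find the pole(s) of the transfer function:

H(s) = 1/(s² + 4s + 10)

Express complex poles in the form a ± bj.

Discriminant = 4² - 4×1×10 = 16 - 40 = -24 < 0, so the poles are a complex conjugate pair s = (-4 ± j√24)/(2×1). Real part = -4/(2×1) = -4/2 = -2; imaginary part = ±√24/(2×1) ≈ 2.4495. Poles: s = -2 ± 2.4495j.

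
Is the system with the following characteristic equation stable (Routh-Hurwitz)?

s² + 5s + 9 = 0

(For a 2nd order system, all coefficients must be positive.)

Coefficients: 1, 5, 9. All positive, so system is stable.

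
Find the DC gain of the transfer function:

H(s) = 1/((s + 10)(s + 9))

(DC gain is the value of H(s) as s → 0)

DC gain = H(0) = 1/(10 × 9) = 1/90 = 0.0111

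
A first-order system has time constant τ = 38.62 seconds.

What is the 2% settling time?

For first-order system, 2% settling time ≈ 4τ = 4 × 38.62 = 154.48 s.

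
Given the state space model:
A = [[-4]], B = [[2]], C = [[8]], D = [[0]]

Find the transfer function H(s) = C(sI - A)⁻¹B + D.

(sI - A)⁻¹ = 1/(s + 4). H(s) = 8 × 2/(s + 4) + 0 = 16/(s + 4).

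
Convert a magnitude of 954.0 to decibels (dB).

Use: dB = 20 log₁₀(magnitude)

dB = 20 log₁₀(954.0) = 59.6 dB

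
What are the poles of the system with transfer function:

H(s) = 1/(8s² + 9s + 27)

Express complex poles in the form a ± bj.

Discriminant = 9² - 4×8×27 = 81 - 864 = -783 < 0, so the poles are a complex conjugate pair s = (-9 ± j√783)/(2×8). Real part = -9/(2×8) = -9/16 = -0.5625; imaginary part = ±√783/(2×8) ≈ 1.7489. Poles: s = -0.5625 ± 1.7489j.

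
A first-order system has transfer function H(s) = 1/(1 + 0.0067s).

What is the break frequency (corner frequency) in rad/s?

Corner frequency = 1/τ = 1/0.0067 = 149.254 rad/s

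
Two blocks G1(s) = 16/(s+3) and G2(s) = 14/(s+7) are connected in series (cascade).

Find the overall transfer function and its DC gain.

Series: multiply transfer functions. G_eq = 16/(s+3) × 14/(s+7) = 224/((s+3)(s+7)). DC gain = 224/(3×7) = 10.6667.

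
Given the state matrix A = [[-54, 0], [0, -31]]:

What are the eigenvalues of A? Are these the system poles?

For diagonal matrix, eigenvalues are diagonal entries: λ₁ = -54, λ₂ = -31. Eigenvalues of A = system poles.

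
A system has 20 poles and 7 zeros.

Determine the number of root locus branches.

Root locus has n branches where n = number of poles = 20.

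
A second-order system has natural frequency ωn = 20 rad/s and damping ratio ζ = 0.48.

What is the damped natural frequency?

ωd = ωn√(1 - ζ²) = 20√(1 - 0.48²) = 17.55 rad/s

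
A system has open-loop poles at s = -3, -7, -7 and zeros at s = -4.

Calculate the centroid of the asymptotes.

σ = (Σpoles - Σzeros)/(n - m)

σ = (Σpoles - Σzeros)/(n - m) = (-17 - (-4))/(3 - 1) = -13/2 = -6.5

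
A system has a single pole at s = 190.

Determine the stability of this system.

Pole at s = 190 is in the right half-plane. Unstable.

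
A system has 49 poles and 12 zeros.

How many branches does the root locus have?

Root locus has n branches where n = number of poles = 49.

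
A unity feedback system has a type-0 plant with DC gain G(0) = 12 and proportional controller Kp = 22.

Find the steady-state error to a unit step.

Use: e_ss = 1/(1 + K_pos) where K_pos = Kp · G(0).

K_pos = Kp · G(0) = 22 × 12 = 264. e_ss = 1/(1 + 264) = 0.0038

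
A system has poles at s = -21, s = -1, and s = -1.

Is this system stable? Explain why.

All poles are in the left half-plane. System is stable.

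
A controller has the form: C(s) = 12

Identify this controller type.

This is a Proportional (P) controller.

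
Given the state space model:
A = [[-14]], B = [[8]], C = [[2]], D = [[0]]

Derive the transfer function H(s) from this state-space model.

(sI - A)⁻¹ = 1/(s + 14). H(s) = 2 × 8/(s + 14) + 0 = 16/(s + 14).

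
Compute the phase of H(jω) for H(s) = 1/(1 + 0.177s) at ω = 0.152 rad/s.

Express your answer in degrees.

Phase = -arctan(ωτ) = -arctan(0.152 × 0.177) = -1.5°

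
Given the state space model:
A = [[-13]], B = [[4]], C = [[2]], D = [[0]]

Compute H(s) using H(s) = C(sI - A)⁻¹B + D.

(sI - A)⁻¹ = 1/(s + 13). H(s) = 2 × 4/(s + 13) + 0 = 8/(s + 13).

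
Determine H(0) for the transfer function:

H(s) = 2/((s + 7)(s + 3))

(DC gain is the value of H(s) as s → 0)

DC gain = H(0) = 2/(7 × 3) = 2/21 = 0.0952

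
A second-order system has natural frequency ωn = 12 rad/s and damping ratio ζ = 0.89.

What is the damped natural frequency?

ωd = ωn√(1 - ζ²) = 12√(1 - 0.89²) = 5.47 rad/s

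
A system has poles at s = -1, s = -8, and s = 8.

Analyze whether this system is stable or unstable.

Pole(s) at s = 8 are not in the left half-plane. System is unstable.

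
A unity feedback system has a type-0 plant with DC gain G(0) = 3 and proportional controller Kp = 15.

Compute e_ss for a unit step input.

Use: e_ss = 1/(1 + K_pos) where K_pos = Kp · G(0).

K_pos = Kp · G(0) = 15 × 3 = 45. e_ss = 1/(1 + 45) = 0.0217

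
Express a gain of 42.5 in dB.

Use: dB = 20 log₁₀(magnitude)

dB = 20 log₁₀(42.5) = 32.6 dB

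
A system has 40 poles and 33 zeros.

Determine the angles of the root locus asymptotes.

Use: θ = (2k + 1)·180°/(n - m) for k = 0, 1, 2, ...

n - m = 40 - 33 = 7. Angles: θk = (2k + 1)·180°/7 = 25.71°, 77.14°, 128.57°, 180°, 231.43°, 282.86°, 334.29°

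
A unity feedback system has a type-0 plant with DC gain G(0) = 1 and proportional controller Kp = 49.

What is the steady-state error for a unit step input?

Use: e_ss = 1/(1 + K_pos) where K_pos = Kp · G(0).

K_pos = Kp · G(0) = 49 × 1 = 49. e_ss = 1/(1 + 49) = 0.02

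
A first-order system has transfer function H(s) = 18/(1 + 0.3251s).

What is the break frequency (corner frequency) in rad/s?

Corner frequency = 1/τ = 1/0.3251 = 3.076 rad/s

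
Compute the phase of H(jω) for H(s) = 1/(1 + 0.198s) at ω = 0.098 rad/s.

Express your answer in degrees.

Phase = -arctan(ωτ) = -arctan(0.098 × 0.198) = -1.1°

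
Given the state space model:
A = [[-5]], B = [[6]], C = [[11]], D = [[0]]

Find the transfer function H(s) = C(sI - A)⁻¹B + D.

(sI - A)⁻¹ = 1/(s + 5). H(s) = 11 × 6/(s + 5) + 0 = 66/(s + 5).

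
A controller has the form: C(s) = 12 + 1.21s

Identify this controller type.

This is a Proportional-Derivative (PD) controller.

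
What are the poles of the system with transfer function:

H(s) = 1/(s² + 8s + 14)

Discriminant = 8² - 4×1×14 = 64 - 56 = 8 > 0, so two distinct real poles. Using quadratic formula: s = (-8 ± √8)/(2×1) = (-8 ± √8)/2, with √8 ≈ 2.8284. s₁ ≈ -2.5858, s₂ ≈ -5.4142. Poles: s₁ = -2.5858, s₂ = -5.4142.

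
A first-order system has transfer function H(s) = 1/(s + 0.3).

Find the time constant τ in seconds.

For H(s) = 1/(s + 1/τ), the pole is at -1/τ = -0.3, so τ = 1/0.3 = 3.3333 s.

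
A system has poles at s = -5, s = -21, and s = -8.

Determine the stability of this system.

All poles are in the left half-plane. System is stable.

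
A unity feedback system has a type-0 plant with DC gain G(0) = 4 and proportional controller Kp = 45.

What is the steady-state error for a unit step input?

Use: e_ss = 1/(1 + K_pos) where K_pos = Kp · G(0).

K_pos = Kp · G(0) = 45 × 4 = 180. e_ss = 1/(1 + 180) = 0.0055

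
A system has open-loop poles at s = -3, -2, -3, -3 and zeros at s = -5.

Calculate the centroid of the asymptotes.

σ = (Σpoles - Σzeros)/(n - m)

σ = (Σpoles - Σzeros)/(n - m) = (-11 - (-5))/(4 - 1) = -6/3 = -2.0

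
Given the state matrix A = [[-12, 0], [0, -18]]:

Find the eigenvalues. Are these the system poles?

For diagonal matrix, eigenvalues are diagonal entries: λ₁ = -12, λ₂ = -18. Eigenvalues of A = system poles.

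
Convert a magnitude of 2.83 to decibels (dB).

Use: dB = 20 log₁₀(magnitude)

dB = 20 log₁₀(2.83) = 9.0 dB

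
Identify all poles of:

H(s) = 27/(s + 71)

Pole is where denominator = 0: s + 71 = 0, so s = -71.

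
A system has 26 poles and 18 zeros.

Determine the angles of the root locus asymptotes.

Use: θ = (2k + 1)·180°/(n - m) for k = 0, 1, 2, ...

n - m = 26 - 18 = 8. Angles: θk = (2k + 1)·180°/8 = 22.5°, 67.5°, 112.5°, 157.5°, 202.5°, 247.5°, 292.5°, 337.5°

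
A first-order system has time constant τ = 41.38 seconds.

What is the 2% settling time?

For first-order system, 2% settling time ≈ 4τ = 4 × 41.38 = 165.52 s.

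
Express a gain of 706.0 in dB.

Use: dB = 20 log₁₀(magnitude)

dB = 20 log₁₀(706.0) = 57.0 dB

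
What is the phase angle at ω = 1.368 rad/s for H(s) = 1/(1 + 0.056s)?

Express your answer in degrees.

Phase = -arctan(ωτ) = -arctan(1.368 × 0.056) = -4.4°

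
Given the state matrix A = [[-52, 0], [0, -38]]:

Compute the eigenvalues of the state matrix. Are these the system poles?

For diagonal matrix, eigenvalues are diagonal entries: λ₁ = -52, λ₂ = -38. Eigenvalues of A = system poles.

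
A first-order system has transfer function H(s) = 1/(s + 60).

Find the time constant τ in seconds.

For H(s) = 1/(s + 1/τ), the pole is at -1/τ = -60, so τ = 1/60 = 0.0167 s.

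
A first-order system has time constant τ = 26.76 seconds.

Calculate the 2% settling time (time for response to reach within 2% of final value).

For first-order system, 2% settling time ≈ 4τ = 4 × 26.76 = 107.04 s.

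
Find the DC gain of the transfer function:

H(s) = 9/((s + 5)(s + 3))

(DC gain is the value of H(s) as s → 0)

DC gain = H(0) = 9/(5 × 3) = 9/15 = 0.6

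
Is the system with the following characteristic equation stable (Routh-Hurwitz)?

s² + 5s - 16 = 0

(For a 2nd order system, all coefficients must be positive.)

Coefficients: 1, 5, -16. c=-16 not positive, so system is unstable.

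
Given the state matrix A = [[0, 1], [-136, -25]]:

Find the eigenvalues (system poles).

det(A - λI) = λ² - (-25)λ + 136 = (λ - (-8))(λ - (-17)). Eigenvalues: -8, -17.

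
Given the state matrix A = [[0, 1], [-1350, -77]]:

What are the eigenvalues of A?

det(A - λI) = λ² - (-77)λ + 1350 = (λ - (-27))(λ - (-50)). Eigenvalues: -27, -50.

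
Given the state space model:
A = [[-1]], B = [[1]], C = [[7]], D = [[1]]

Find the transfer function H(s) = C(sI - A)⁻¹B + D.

(sI - A)⁻¹ = 1/(s + 1). H(s) = 7×1/(s + 1) + 1 = (s + 8)/(s + 1).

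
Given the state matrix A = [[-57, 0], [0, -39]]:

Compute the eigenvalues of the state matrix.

For diagonal matrix, eigenvalues are diagonal entries: λ₁ = -57, λ₂ = -39.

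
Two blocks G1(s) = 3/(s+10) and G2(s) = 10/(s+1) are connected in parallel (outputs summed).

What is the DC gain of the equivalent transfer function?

Parallel: G_eq = G1 + G2. DC gain = G1(0) + G2(0) = 3/10 + 10/1 = 0.3 + 10 = 10.3.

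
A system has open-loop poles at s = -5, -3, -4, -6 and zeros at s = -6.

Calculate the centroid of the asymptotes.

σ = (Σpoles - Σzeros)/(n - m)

σ = (Σpoles - Σzeros)/(n - m) = (-18 - (-6))/(4 - 1) = -12/3 = -4.0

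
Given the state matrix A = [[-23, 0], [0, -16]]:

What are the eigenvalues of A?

For diagonal matrix, eigenvalues are diagonal entries: λ₁ = -23, λ₂ = -16.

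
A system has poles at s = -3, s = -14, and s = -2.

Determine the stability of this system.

All poles are in the left half-plane. System is stable.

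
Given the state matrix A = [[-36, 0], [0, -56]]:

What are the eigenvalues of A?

For diagonal matrix, eigenvalues are diagonal entries: λ₁ = -36, λ₂ = -56.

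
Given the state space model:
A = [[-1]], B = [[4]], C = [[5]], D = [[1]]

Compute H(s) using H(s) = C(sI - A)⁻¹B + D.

(sI - A)⁻¹ = 1/(s + 1). H(s) = 5×4/(s + 1) + 1 = (s + 21)/(s + 1).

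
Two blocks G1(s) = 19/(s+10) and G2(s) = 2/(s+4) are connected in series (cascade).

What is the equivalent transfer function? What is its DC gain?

Series: multiply transfer functions. G_eq = 19/(s+10) × 2/(s+4) = 38/((s+10)(s+4)). DC gain = 38/(10×4) = 0.95.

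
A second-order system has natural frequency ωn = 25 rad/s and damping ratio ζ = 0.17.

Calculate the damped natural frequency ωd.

ωd = ωn√(1 - ζ²) = 25√(1 - 0.17²) = 24.64 rad/s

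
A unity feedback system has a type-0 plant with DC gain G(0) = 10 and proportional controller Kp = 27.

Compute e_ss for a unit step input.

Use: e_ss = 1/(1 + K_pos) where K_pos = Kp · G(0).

K_pos = Kp · G(0) = 27 × 10 = 270. e_ss = 1/(1 + 270) = 0.0037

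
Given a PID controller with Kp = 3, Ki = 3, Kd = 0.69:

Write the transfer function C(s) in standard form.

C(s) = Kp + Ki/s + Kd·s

Substituting values: C(s) = 3 + 3/s + 0.69s = (0.69s² + 3s + 3)/s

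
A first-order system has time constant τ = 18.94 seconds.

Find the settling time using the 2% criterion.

For first-order system, 2% settling time ≈ 4τ = 4 × 18.94 = 75.76 s.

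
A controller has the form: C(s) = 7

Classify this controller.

This is a Proportional (P) controller.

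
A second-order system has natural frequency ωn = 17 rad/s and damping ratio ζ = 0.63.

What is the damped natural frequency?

ωd = ωn√(1 - ζ²) = 17√(1 - 0.63²) = 13.2 rad/s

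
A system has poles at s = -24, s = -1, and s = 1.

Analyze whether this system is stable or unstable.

Pole(s) at s = 1 are not in the left half-plane. System is unstable.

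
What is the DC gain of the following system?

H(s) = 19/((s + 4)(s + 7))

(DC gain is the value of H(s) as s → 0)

DC gain = H(0) = 19/(4 × 7) = 19/28 = 0.6786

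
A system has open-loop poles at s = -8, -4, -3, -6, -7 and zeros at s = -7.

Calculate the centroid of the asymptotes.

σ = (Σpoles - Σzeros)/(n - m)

σ = (Σpoles - Σzeros)/(n - m) = (-28 - (-7))/(5 - 1) = -21/4 = -5.25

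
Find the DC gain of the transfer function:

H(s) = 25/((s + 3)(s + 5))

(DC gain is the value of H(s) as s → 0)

DC gain = H(0) = 25/(3 × 5) = 25/15 = 1.6667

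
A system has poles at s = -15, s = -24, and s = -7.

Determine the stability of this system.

All poles are in the left half-plane. System is stable.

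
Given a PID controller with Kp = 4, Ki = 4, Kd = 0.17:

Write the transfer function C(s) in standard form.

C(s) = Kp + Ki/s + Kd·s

Substituting values: C(s) = 4 + 4/s + 0.17s = (0.17s² + 4s + 4)/s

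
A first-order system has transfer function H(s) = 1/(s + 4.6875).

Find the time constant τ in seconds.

For H(s) = 1/(s + 1/τ), the pole is at -1/τ = -4.6875, so τ = 1/4.6875 = 0.2133 s.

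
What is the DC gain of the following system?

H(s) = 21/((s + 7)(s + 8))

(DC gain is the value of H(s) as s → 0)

DC gain = H(0) = 21/(7 × 8) = 21/56 = 0.375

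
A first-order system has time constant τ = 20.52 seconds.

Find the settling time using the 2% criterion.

For first-order system, 2% settling time ≈ 4τ = 4 × 20.52 = 82.08 s.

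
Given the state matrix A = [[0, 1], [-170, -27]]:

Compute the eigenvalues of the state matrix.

det(A - λI) = λ² - (-27)λ + 170 = (λ - (-17))(λ - (-10)). Eigenvalues: -17, -10.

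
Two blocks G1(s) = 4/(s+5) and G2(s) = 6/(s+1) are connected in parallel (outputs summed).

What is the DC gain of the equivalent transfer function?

Parallel: G_eq = G1 + G2. DC gain = G1(0) + G2(0) = 4/5 + 6/1 = 0.8 + 6 = 6.8.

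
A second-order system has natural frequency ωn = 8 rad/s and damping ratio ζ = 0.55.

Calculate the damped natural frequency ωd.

ωd = ωn√(1 - ζ²) = 8√(1 - 0.55²) = 6.68 rad/s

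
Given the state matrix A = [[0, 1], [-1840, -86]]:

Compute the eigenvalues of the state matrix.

det(A - λI) = λ² - (-86)λ + 1840 = (λ - (-40))(λ - (-46)). Eigenvalues: -40, -46.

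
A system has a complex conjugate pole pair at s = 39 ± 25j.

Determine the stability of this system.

Real part of poles is 39 (> 0, right half-plane). Unstable.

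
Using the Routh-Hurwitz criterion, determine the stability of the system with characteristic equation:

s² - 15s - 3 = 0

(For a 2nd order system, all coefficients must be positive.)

Coefficients: 1, -15, -3. b=-15, c=-3 not positive, so system is unstable.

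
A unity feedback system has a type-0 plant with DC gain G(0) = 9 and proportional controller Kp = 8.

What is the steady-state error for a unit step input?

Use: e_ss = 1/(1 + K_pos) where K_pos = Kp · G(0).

K_pos = Kp · G(0) = 8 × 9 = 72. e_ss = 1/(1 + 72) = 0.0137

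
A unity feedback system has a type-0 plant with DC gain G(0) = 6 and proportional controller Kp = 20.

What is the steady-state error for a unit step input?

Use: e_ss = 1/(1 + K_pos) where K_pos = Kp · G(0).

K_pos = Kp · G(0) = 20 × 6 = 120. e_ss = 1/(1 + 120) = 0.0083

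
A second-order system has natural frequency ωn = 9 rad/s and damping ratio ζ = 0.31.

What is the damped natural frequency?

ωd = ωn√(1 - ζ²) = 9√(1 - 0.31²) = 8.56 rad/s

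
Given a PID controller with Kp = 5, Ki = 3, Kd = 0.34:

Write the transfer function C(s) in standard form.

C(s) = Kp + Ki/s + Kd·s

Substituting values: C(s) = 5 + 3/s + 0.34s = (0.34s² + 5s + 3)/s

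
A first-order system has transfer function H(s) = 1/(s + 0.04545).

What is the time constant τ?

For H(s) = 1/(s + 1/τ), the pole is at -1/τ = -0.04545, so τ = 1/0.04545 = 22 s.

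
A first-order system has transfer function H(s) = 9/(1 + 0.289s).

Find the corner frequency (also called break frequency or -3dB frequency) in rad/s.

Corner frequency = 1/τ = 1/0.289 = 3.46 rad/s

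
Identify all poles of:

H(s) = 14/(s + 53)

Pole is where denominator = 0: s + 53 = 0, so s = -53.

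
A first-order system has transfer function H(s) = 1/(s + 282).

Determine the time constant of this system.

For H(s) = 1/(s + 1/τ), the pole is at -1/τ = -282, so τ = 1/282 = 0.0035 s.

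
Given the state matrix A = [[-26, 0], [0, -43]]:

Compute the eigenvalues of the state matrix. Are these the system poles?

For diagonal matrix, eigenvalues are diagonal entries: λ₁ = -26, λ₂ = -43. Eigenvalues of A = system poles.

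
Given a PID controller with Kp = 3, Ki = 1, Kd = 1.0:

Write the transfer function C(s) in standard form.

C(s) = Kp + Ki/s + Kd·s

Substituting values: C(s) = 3 + 1/s + 1.0s = (s² + 3s + 1)/s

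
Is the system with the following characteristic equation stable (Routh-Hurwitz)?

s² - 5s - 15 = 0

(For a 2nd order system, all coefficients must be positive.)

Coefficients: 1, -5, -15. b=-5, c=-15 not positive, so system is unstable.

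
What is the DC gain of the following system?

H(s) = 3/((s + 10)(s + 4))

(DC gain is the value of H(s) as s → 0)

DC gain = H(0) = 3/(10 × 4) = 3/40 = 0.075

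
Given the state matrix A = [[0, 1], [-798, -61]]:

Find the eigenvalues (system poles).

det(A - λI) = λ² - (-61)λ + 798 = (λ - (-42))(λ - (-19)). Eigenvalues: -42, -19.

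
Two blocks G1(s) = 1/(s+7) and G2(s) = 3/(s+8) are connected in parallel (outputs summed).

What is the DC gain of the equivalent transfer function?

Parallel: G_eq = G1 + G2. DC gain = G1(0) + G2(0) = 1/7 + 3/8 = 0.1429 + 0.375 = 0.5179.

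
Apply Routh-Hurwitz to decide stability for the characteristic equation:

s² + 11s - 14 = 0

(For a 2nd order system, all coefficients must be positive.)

Coefficients: 1, 11, -14. c=-14 not positive, so system is unstable.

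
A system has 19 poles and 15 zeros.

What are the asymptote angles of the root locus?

n - m = 19 - 15 = 4. Angles: θk = (2k + 1)·180°/4 = 45°, 135°, 225°, 315°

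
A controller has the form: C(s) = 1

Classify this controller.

This is a Proportional (P) controller.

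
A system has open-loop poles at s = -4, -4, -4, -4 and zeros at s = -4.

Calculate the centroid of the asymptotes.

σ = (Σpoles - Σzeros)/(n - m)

σ = (Σpoles - Σzeros)/(n - m) = (-16 - (-4))/(4 - 1) = -12/3 = -4.0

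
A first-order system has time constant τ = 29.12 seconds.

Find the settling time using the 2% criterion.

For first-order system, 2% settling time ≈ 4τ = 4 × 29.12 = 116.48 s.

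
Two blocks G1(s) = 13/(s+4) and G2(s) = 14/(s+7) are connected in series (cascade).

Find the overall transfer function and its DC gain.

Series: multiply transfer functions. G_eq = 13/(s+4) × 14/(s+7) = 182/((s+4)(s+7)). DC gain = 182/(4×7) = 6.5.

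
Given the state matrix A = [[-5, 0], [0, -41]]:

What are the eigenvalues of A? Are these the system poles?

For diagonal matrix, eigenvalues are diagonal entries: λ₁ = -5, λ₂ = -41. Eigenvalues of A = system poles.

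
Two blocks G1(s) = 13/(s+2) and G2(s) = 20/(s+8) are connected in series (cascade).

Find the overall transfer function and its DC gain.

Series: multiply transfer functions. G_eq = 13/(s+2) × 20/(s+8) = 260/((s+2)(s+8)). DC gain = 260/(2×8) = 16.25.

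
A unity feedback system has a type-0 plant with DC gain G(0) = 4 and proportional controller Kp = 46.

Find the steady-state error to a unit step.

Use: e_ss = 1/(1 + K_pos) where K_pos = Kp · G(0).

K_pos = Kp · G(0) = 46 × 4 = 184. e_ss = 1/(1 + 184) = 0.0054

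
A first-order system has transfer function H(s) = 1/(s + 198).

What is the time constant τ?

For H(s) = 1/(s + 1/τ), the pole is at -1/τ = -198, so τ = 1/198 = 0.0051 s.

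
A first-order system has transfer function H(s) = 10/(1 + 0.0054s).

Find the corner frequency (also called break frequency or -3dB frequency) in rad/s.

Corner frequency = 1/τ = 1/0.0054 = 185.185 rad/s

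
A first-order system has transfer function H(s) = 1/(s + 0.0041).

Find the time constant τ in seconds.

For H(s) = 1/(s + 1/τ), the pole is at -1/τ = -0.0041, so τ = 1/0.0041 = 243.9 s.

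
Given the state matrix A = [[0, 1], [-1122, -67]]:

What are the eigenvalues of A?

det(A - λI) = λ² - (-67)λ + 1122 = (λ - (-34))(λ - (-33)). Eigenvalues: -34, -33.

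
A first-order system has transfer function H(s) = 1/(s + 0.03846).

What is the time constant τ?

For H(s) = 1/(s + 1/τ), the pole is at -1/τ = -0.03846, so τ = 1/0.03846 = 26 s.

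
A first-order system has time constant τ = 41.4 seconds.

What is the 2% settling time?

For first-order system, 2% settling time ≈ 4τ = 4 × 41.4 = 165.6 s.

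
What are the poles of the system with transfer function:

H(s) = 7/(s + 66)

Pole is where denominator = 0: s + 66 = 0, so s = -66.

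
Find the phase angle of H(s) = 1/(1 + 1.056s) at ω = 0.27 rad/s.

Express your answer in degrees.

Phase = -arctan(ωτ) = -arctan(0.27 × 1.056) = -15.9°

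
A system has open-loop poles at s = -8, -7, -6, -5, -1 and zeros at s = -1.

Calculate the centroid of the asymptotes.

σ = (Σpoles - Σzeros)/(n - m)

σ = (Σpoles - Σzeros)/(n - m) = (-27 - (-1))/(5 - 1) = -26/4 = -6.5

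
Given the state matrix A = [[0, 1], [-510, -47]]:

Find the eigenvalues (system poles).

det(A - λI) = λ² - (-47)λ + 510 = (λ - (-17))(λ - (-30)). Eigenvalues: -17, -30.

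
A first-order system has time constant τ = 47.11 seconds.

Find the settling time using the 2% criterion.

For first-order system, 2% settling time ≈ 4τ = 4 × 47.11 = 188.44 s.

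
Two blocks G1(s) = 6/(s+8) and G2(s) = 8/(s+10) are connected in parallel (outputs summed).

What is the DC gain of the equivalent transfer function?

Parallel: G_eq = G1 + G2. DC gain = G1(0) + G2(0) = 6/8 + 8/10 = 0.75 + 0.8 = 1.55.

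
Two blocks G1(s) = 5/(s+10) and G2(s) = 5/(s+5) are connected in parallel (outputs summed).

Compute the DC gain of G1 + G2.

Parallel: G_eq = G1 + G2. DC gain = G1(0) + G2(0) = 5/10 + 5/5 = 0.5 + 1 = 1.5.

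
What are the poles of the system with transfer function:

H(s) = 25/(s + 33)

Pole is where denominator = 0: s + 33 = 0, so s = -33.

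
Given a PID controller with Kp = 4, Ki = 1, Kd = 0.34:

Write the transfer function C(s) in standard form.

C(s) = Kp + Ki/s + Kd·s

Substituting values: C(s) = 4 + 1/s + 0.34s = (0.34s² + 4s + 1)/s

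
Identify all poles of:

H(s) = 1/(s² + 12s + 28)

Discriminant = 12² - 4×1×28 = 144 - 112 = 32 > 0, so two distinct real poles. Using quadratic formula: s = (-12 ± √32)/(2×1) = (-12 ± √32)/2, with √32 ≈ 5.6569. s₁ ≈ -3.1716, s₂ ≈ -8.8284. Poles: s₁ = -3.1716, s₂ = -8.8284.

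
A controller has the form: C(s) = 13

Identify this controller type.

This is a Proportional (P) controller.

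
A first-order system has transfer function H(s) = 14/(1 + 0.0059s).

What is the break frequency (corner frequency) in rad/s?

Corner frequency = 1/τ = 1/0.0059 = 169.492 rad/s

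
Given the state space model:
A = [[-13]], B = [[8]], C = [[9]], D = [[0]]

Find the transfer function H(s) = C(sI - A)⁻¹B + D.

(sI - A)⁻¹ = 1/(s + 13). H(s) = 9 × 8/(s + 13) + 0 = 72/(s + 13).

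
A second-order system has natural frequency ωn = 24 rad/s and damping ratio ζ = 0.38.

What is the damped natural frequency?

ωd = ωn√(1 - ζ²) = 24√(1 - 0.38²) = 22.2 rad/s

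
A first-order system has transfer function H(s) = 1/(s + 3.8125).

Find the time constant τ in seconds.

For H(s) = 1/(s + 1/τ), the pole is at -1/τ = -3.8125, so τ = 1/3.8125 = 0.2623 s.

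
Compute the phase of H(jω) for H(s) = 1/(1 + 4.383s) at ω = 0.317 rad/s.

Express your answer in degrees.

Phase = -arctan(ωτ) = -arctan(0.317 × 4.383) = -54.3°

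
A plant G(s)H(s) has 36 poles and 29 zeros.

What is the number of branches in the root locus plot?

Root locus has n branches where n = number of poles = 36.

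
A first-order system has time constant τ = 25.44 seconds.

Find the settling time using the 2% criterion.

For first-order system, 2% settling time ≈ 4τ = 4 × 25.44 = 101.76 s.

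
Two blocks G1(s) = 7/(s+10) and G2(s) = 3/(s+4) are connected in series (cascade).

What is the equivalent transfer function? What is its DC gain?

Series: multiply transfer functions. G_eq = 7/(s+10) × 3/(s+4) = 21/((s+10)(s+4)). DC gain = 21/(10×4) = 0.525.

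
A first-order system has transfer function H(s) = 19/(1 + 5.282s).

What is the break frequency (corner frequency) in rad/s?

Corner frequency = 1/τ = 1/5.282 = 0.189 rad/s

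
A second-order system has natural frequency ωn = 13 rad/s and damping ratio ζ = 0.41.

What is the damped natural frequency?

ωd = ωn√(1 - ζ²) = 13√(1 - 0.41²) = 11.86 rad/s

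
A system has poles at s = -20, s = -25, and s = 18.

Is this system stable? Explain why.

Pole(s) at s = 18 are not in the left half-plane. System is unstable.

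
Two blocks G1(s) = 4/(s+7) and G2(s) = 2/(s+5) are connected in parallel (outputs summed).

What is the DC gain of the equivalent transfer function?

Parallel: G_eq = G1 + G2. DC gain = G1(0) + G2(0) = 4/7 + 2/5 = 0.5714 + 0.4 = 0.9714.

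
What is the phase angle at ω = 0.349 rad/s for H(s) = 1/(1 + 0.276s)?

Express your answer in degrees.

Phase = -arctan(ωτ) = -arctan(0.349 × 0.276) = -5.5°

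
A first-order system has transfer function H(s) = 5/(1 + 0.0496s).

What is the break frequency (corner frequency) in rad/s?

Corner frequency = 1/τ = 1/0.0496 = 20.161 rad/s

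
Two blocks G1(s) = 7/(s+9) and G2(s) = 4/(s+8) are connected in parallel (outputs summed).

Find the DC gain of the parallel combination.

Parallel: G_eq = G1 + G2. DC gain = G1(0) + G2(0) = 7/9 + 4/8 = 0.7778 + 0.5 = 1.2778.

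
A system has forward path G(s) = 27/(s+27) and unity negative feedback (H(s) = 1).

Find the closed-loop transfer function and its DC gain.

T(s) = G/(1+GH) = [27/(s+27)] / [1 + 27/(s+27)] = 27/(s+27+27) = 27/(s+54). DC gain = 27/54 = 0.5.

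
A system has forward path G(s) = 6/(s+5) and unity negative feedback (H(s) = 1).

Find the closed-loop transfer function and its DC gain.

T(s) = G/(1+GH) = [6/(s+5)] / [1 + 6/(s+5)] = 6/(s+5+6) = 6/(s+11). DC gain = 6/11 = 0.5455.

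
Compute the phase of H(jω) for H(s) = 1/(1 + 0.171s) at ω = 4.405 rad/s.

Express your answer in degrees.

Phase = -arctan(ωτ) = -arctan(4.405 × 0.171) = -37.0°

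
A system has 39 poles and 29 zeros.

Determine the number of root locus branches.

Root locus has n branches where n = number of poles = 39.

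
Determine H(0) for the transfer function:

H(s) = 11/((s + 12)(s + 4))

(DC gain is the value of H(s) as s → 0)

DC gain = H(0) = 11/(12 × 4) = 11/48 = 0.2292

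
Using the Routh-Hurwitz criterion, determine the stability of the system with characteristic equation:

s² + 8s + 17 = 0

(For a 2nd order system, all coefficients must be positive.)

Coefficients: 1, 8, 17. All positive, so system is stable.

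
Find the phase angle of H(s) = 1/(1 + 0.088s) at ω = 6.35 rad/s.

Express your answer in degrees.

Phase = -arctan(ωτ) = -arctan(6.35 × 0.088) = -29.2°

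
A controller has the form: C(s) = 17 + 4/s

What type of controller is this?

This is a Proportional-Integral (PI) controller.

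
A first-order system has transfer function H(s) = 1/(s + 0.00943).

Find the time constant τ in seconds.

For H(s) = 1/(s + 1/τ), the pole is at -1/τ = -0.00943, so τ = 1/0.00943 = 106 s.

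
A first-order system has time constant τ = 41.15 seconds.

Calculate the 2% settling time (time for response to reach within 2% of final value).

For first-order system, 2% settling time ≈ 4τ = 4 × 41.15 = 164.6 s.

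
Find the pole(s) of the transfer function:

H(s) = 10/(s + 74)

Pole is where denominator = 0: s + 74 = 0, so s = -74.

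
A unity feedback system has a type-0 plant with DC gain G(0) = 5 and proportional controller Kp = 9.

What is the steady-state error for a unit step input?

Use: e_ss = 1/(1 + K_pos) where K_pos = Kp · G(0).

K_pos = Kp · G(0) = 9 × 5 = 45. e_ss = 1/(1 + 45) = 0.0217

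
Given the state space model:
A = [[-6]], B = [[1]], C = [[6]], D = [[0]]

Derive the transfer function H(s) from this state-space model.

(sI - A)⁻¹ = 1/(s + 6). H(s) = 6 × 1/(s + 6) + 0 = 6/(s + 6).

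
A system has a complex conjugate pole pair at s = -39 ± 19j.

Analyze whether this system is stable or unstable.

Real part of poles is -39 (< 0, left half-plane). Stable.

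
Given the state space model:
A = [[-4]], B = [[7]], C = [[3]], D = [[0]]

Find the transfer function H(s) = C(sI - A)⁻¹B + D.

(sI - A)⁻¹ = 1/(s + 4). H(s) = 3 × 7/(s + 4) + 0 = 21/(s + 4).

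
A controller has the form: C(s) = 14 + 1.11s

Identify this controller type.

This is a Proportional-Derivative (PD) controller.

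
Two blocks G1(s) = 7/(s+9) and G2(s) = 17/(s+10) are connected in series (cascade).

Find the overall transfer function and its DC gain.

Series: multiply transfer functions. G_eq = 7/(s+9) × 17/(s+10) = 119/((s+9)(s+10)). DC gain = 119/(9×10) = 1.3222.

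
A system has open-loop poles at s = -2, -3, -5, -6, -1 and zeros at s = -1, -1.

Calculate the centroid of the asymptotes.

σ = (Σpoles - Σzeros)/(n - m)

σ = (Σpoles - Σzeros)/(n - m) = (-17 - (-2))/(5 - 2) = -15/3 = -5.0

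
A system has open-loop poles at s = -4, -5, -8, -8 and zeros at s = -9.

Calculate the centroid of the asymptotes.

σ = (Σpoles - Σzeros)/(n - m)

σ = (Σpoles - Σzeros)/(n - m) = (-25 - (-9))/(4 - 1) = -16/3 = -5.33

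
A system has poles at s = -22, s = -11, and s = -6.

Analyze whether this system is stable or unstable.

All poles are in the left half-plane. System is stable.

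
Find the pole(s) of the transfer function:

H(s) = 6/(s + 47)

Pole is where denominator = 0: s + 47 = 0, so s = -47.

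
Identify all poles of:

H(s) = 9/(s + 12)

Pole is where denominator = 0: s + 12 = 0, so s = -12.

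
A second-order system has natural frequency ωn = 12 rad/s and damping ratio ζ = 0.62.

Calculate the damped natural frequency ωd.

ωd = ωn√(1 - ζ²) = 12√(1 - 0.62²) = 9.42 rad/s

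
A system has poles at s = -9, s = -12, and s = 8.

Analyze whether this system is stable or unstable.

Pole(s) at s = 8 are not in the left half-plane. System is unstable.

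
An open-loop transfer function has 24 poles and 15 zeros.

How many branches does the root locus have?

Root locus has n branches where n = number of poles = 24.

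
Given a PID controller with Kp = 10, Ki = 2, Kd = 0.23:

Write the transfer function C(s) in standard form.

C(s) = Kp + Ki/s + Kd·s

Substituting values: C(s) = 10 + 2/s + 0.23s = (0.23s² + 10s + 2)/s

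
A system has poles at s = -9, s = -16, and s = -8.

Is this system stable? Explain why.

All poles are in the left half-plane. System is stable.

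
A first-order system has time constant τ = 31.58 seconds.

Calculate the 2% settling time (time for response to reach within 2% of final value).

For first-order system, 2% settling time ≈ 4τ = 4 × 31.58 = 126.32 s.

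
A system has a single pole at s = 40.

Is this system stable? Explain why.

Pole at s = 40 is in the right half-plane. Unstable.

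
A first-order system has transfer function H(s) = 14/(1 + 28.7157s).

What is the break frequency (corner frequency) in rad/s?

Corner frequency = 1/τ = 1/28.7157 = 0.035 rad/s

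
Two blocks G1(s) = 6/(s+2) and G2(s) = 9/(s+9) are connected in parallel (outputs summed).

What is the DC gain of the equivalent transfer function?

Parallel: G_eq = G1 + G2. DC gain = G1(0) + G2(0) = 6/2 + 9/9 = 3 + 1 = 4.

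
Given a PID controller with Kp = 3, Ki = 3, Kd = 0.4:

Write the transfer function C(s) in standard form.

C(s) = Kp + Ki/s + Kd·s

Substituting values: C(s) = 3 + 3/s + 0.4s = (0.4s² + 3s + 3)/s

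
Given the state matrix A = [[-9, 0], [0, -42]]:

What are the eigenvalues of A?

For diagonal matrix, eigenvalues are diagonal entries: λ₁ = -9, λ₂ = -42.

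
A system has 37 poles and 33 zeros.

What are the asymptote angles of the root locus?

n - m = 37 - 33 = 4. Angles: θk = (2k + 1)·180°/4 = 45°, 135°, 225°, 315°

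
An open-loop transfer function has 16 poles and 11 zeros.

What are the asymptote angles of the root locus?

n - m = 16 - 11 = 5. Angles: θk = (2k + 1)·180°/5 = 36°, 108°, 180°, 252°, 324°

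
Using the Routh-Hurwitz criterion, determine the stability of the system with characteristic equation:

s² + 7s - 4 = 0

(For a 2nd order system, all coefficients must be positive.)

Coefficients: 1, 7, -4. c=-4 not positive, so system is unstable.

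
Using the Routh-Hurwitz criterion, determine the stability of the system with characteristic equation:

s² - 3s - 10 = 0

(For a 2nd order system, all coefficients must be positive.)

Coefficients: 1, -3, -10. b=-3, c=-10 not positive, so system is unstable.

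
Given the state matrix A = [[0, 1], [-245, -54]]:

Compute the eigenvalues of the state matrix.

det(A - λI) = λ² - (-54)λ + 245 = (λ - (-5))(λ - (-49)). Eigenvalues: -5, -49.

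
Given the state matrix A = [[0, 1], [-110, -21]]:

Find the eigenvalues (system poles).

det(A - λI) = λ² - (-21)λ + 110 = (λ - (-10))(λ - (-11)). Eigenvalues: -10, -11.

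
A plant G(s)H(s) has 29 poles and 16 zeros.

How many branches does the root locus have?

Root locus has n branches where n = number of poles = 29.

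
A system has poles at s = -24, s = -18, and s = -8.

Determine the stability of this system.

All poles are in the left half-plane. System is stable.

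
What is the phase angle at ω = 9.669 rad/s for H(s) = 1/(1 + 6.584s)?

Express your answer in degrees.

Phase = -arctan(ωτ) = -arctan(9.669 × 6.584) = -89.1°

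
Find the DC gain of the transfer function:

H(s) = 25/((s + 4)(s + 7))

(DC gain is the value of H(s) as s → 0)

DC gain = H(0) = 25/(4 × 7) = 25/28 = 0.8929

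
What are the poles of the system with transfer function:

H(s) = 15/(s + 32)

Pole is where denominator = 0: s + 32 = 0, so s = -32.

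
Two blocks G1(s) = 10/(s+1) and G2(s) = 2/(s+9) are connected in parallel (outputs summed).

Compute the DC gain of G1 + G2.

Parallel: G_eq = G1 + G2. DC gain = G1(0) + G2(0) = 10/1 + 2/9 = 10 + 0.2222 = 10.2222.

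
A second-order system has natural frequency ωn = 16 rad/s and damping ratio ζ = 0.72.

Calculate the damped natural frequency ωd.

ωd = ωn√(1 - ζ²) = 16√(1 - 0.72²) = 11.1 rad/s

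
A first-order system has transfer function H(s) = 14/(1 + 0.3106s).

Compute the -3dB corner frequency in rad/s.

Corner frequency = 1/τ = 1/0.3106 = 3.22 rad/s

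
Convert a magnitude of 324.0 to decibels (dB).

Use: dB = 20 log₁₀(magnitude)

dB = 20 log₁₀(324.0) = 50.2 dB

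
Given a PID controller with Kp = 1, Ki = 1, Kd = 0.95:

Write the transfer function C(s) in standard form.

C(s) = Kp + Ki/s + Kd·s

Substituting values: C(s) = 1 + 1/s + 0.95s = (0.95s² + s + 1)/s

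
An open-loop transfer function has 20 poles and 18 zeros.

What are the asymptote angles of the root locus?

n - m = 20 - 18 = 2. Angles: θk = (2k + 1)·180°/2 = 90°, 270°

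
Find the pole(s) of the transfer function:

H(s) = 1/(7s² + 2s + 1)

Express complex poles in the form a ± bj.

Discriminant = 2² - 4×7×1 = 4 - 28 = -24 < 0, so the poles are a complex conjugate pair s = (-2 ± j√24)/(2×7). Real part = -2/(2×7) = -2/14 ≈ -0.1429; imaginary part = ±√24/(2×7) ≈ 0.3499. Poles: s = -0.1429 ± 0.3499j.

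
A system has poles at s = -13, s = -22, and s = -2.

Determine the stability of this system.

All poles are in the left half-plane. System is stable.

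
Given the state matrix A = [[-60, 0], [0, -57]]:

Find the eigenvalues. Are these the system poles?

For diagonal matrix, eigenvalues are diagonal entries: λ₁ = -60, λ₂ = -57. Eigenvalues of A = system poles.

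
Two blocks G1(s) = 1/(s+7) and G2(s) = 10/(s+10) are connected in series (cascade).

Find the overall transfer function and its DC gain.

Series: multiply transfer functions. G_eq = 1/(s+7) × 10/(s+10) = 10/((s+7)(s+10)). DC gain = 10/(7×10) = 0.1429.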